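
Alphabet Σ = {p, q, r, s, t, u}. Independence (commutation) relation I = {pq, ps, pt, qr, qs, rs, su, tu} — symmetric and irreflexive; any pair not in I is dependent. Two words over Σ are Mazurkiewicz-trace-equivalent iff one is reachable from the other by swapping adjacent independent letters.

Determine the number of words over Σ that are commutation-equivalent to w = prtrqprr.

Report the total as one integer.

5

#0=p has no predecessor
#1=r depends on [0:p]
#2=t depends on [1:r]
#3=r depends on [2:t]
#4=q depends on [2:t]
#5=p depends on [3:r]
#6=r depends on [5:p]
#7=r depends on [6:r]
sources: [0:p]
N(rest) = Σ N(rest − s) over sources s of rest; N(one piece) = 1:
  size 1 → [4]=1  [7]=1
  size 2 → [4,7]=2  [6,7]=1
  size 3 → [4,6,7]=3  [5,6,7]=1
  size 4 → [3,5,6,7]=1  [4,5,6,7]=4
  size 5 → [3,4,5,6,7]=5
  size 6 → [2,3,4,5,6,7]=5
  first=0(p) contributes 5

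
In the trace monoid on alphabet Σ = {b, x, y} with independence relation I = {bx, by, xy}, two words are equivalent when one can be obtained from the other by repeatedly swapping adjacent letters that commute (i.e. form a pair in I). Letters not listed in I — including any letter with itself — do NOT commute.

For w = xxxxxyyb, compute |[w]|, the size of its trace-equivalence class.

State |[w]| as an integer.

0(x) covers ∅
1(x) covers 0:x
2(x) covers 1:x
3(x) covers 2:x
4(x) covers 3:x
5(y) covers ∅
6(y) covers 5:y
7(b) covers ∅
floor of heap: 0:x, 5:y, 7:b
completions by unplaced set U, small U first (add the entries for U minus each lowest piece of U):
  |U|=1: {4}:1  {6}:1  {7}:1
  |U|=2: {3,4}:1  {4,6}:2  {4,7}:2  {5,6}:1  {6,7}:2
  |U|=3: {2,3,4}:1  {3,4,6}:3  {3,4,7}:3  {4,5,6}:3  {4,6,7}:6  {5,6,7}:3
  |U|=4: {1,2,3,4}:1  {2,3,4,6}:4  {2,3,4,7}:4  {3,4,5,6}:6  {3,4,6,7}:12  {4,5,6,7}:12
  |U|=5: {0,1,2,3,4}:1  {1,2,3,4,6}:5  {1,2,3,4,7}:5  {2,3,4,5,6}:10  {2,3,4,6,7}:20  {3,4,5,6,7}:30
  |U|=6: {0,1,2,3,4,6}:6  {0,1,2,3,4,7}:6  {1,2,3,4,5,6}:15  {1,2,3,4,6,7}:30  {2,3,4,5,6,7}:60
  start at 0(x): 105
  start at 5(y): 42
  start at 7(b): 21
sum over floor = 168

168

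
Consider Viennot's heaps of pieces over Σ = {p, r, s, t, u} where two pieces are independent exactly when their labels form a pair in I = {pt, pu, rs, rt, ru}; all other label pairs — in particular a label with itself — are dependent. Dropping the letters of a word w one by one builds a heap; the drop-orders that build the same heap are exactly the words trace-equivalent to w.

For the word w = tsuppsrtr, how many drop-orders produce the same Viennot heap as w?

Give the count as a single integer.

22

piece 0:t — minimal
piece 1:s rests on {0:t}
piece 2:u rests on {1:s}
piece 3:p rests on {1:s}
piece 4:p rests on {3:p}
piece 5:s rests on {2:u, 4:p}
piece 6:r rests on {4:p}
piece 7:t rests on {5:s}
piece 8:r rests on {6:r}
minimal pieces: {0:t}
ways to finish when only these pieces remain (= sum over removing one remaining piece with nothing left below it):
  1 left: {7}→1  {8}→1
  2 left: {5,7}→1  {6,8}→1  {7,8}→2
  3 left: {2,5,7}→1  {5,7,8}→3  {6,7,8}→3
  4 left: {2,5,7,8}→4  {5,6,7,8}→6
  5 left: {2,5,6,7,8}→10  {4,5,6,7,8}→6
  6 left: {2,4,5,6,7,8}→16  {3,4,5,6,7,8}→6
  7 left: {2,3,4,5,6,7,8}→22
  placing 0:t first → 22 extensions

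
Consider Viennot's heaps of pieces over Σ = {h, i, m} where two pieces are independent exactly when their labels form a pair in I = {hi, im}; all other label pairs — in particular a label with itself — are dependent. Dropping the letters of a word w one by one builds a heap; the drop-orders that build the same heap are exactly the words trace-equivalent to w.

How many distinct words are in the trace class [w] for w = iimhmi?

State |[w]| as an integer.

20

piece 0:i — minimal
piece 1:i rests on {0:i}
piece 2:m — minimal
piece 3:h rests on {2:m}
piece 4:m rests on {3:h}
piece 5:i rests on {1:i}
minimal pieces: {0:i, 2:m}
ways to finish when only these pieces remain (= sum over removing one remaining piece with nothing left below it):
  1 left: {4}→1  {5}→1
  2 left: {1,5}→1  {3,4}→1  {4,5}→2
  3 left: {0,1,5}→1  {1,4,5}→3  {2,3,4}→1  {3,4,5}→3
  4 left: {0,1,4,5}→4  {1,3,4,5}→6  {2,3,4,5}→4
  placing 0:i first → 10 extensions
  placing 2:m first → 10 extensions
total linear extensions = 20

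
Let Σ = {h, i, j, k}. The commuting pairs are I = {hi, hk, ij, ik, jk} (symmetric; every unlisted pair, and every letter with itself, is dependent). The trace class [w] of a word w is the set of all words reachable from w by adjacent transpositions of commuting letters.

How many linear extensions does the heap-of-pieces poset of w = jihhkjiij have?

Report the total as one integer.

504

drop 0:j onto floor
drop 1:i onto floor
drop 2:h onto {0:j}
drop 3:h onto {2:h}
drop 4:k onto floor
drop 5:j onto {3:h}
drop 6:i onto {1:i}
drop 7:i onto {6:i}
drop 8:j onto {5:j}
ground layer = {0:j, 1:i, 4:k}
drop-orders for the pieces not yet dropped (sum over which currently-grounded one goes next):
  1 to go: {4} 1  {7} 1  {8} 1
  2 to go: {4,7} 2  {4,8} 2  {5,8} 1  {6,7} 1  {7,8} 2
  3 to go: {1,6,7} 1  {3,5,8} 1  {4,5,8} 3  {4,6,7} 3  {4,7,8} 6  {5,7,8} 3  {6,7,8} 3
  4 to go: {1,4,6,7} 4  {1,6,7,8} 4  {2,3,5,8} 1  {3,4,5,8} 4  {3,5,7,8} 4  {4,5,7,8} 12  {4,6,7,8} 12  {5,6,7,8} 6
  5 to go: {0,2,3,5,8} 1  {1,4,6,7,8} 20  {1,5,6,7,8} 10  {2,3,4,5,8} 5  {2,3,5,7,8} 5  {3,4,5,7,8} 20  {3,5,6,7,8} 10  {4,5,6,7,8} 30
  6 to go: {0,2,3,4,5,8} 6  {0,2,3,5,7,8} 6  {1,3,5,6,7,8} 20  {1,4,5,6,7,8} 60  {2,3,4,5,7,8} 30  {2,3,5,6,7,8} 15  {3,4,5,6,7,8} 60
  7 to go: {0,2,3,4,5,7,8} 42  {0,2,3,5,6,7,8} 21  {1,2,3,5,6,7,8} 35  {1,3,4,5,6,7,8} 140  {2,3,4,5,6,7,8} 105
  if 0:j drops first: 280 orders
  if 1:i drops first: 168 orders
  if 4:k drops first: 56 orders
heap linearizations: 504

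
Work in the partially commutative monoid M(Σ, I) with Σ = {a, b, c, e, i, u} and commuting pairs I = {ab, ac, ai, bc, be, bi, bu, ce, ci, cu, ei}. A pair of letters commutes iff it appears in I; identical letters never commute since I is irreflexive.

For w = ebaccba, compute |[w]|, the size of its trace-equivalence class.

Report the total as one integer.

0(e) covers ∅
1(b) covers ∅
2(a) covers 0:e
3(c) covers ∅
4(c) covers 3:c
5(b) covers 1:b
6(a) covers 2:a
floor of heap: 0:e, 1:b, 3:c
completions by unplaced set U, small U first (add the entries for U minus each lowest piece of U):
  |U|=1: {4}:1  {5}:1  {6}:1
  |U|=2: {1,5}:1  {2,6}:1  {3,4}:1  {4,5}:2  {4,6}:2  {5,6}:2
  |U|=3: {0,2,6}:1  {1,4,5}:3  {1,5,6}:3  {2,4,6}:3  {2,5,6}:3  {3,4,5}:3  {3,4,6}:3  {4,5,6}:6
  |U|=4: {0,2,4,6}:4  {0,2,5,6}:4  {1,2,5,6}:6  {1,3,4,5}:6  {1,4,5,6}:12  {2,3,4,6}:6  {2,4,5,6}:12  {3,4,5,6}:12
  |U|=5: {0,1,2,5,6}:10  {0,2,3,4,6}:10  {0,2,4,5,6}:20  {1,2,4,5,6}:30  {1,3,4,5,6}:30  {2,3,4,5,6}:30
  start at 0(e): 90
  start at 1(b): 60
  start at 3(c): 60
sum over floor = 210

210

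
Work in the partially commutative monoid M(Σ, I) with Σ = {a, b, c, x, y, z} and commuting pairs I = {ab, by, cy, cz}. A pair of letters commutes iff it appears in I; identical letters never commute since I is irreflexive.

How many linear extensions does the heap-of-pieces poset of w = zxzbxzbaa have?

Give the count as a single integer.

3

drop 0:z onto floor
drop 1:x onto {0:z}
drop 2:z onto {1:x}
drop 3:b onto {2:z}
drop 4:x onto {3:b}
drop 5:z onto {4:x}
drop 6:b onto {5:z}
drop 7:a onto {5:z}
drop 8:a onto {7:a}
ground layer = {0:z}
drop-orders for the pieces not yet dropped (sum over which currently-grounded one goes next):
  1 to go: {6} 1  {8} 1
  2 to go: {6,8} 2  {7,8} 1
  3 to go: {6,7,8} 3
  4 to go: {5,6,7,8} 3
  5 to go: {4,5,6,7,8} 3
  6 to go: {3,4,5,6,7,8} 3
  7 to go: {2,3,4,5,6,7,8} 3
  if 0:z drops first: 3 orders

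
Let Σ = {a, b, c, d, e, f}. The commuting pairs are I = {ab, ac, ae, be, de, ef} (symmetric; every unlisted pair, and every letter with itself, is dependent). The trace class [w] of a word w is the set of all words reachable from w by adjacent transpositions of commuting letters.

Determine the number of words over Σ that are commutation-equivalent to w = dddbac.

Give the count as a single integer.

3

drop 0:d onto floor
drop 1:d onto {0:d}
drop 2:d onto {1:d}
drop 3:b onto {2:d}
drop 4:a onto {2:d}
drop 5:c onto {3:b}
ground layer = {0:d}
drop-orders for the pieces not yet dropped (sum over which currently-grounded one goes next):
  1 to go: {4} 1  {5} 1
  2 to go: {3,5} 1  {4,5} 2
  3 to go: {3,4,5} 3
  4 to go: {2,3,4,5} 3
  if 0:d drops first: 3 orders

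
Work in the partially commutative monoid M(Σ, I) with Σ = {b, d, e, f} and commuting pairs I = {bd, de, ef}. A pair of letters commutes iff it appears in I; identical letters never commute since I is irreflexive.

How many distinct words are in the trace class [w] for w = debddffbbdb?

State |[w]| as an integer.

40

#0=d has no predecessor
#1=e has no predecessor
#2=b depends on [1:e]
#3=d depends on [0:d]
#4=d depends on [3:d]
#5=f depends on [2:b, 4:d]
#6=f depends on [5:f]
#7=b depends on [6:f]
#8=b depends on [7:b]
#9=d depends on [6:f]
#10=b depends on [8:b]
sources: [0:d, 1:e]
N(rest) = Σ N(rest − s) over sources s of rest; N(one piece) = 1:
  size 1 → [9]=1  [10]=1
  size 2 → [8,10]=1  [9,10]=2
  size 3 → [7,8,10]=1  [8,9,10]=3
  size 4 → [7,8,9,10]=4
  size 5 → [6,7,8,9,10]=4
  size 6 → [5,6,7,8,9,10]=4
  size 7 → [2,5,6,7,8,9,10]=4  [4,5,6,7,8,9,10]=4
  size 8 → [1,2,5,6,7,8,9,10]=4  [2,4,5,6,7,8,9,10]=8  [3,4,5,6,7,8,9,10]=4
  size 9 → [0,3,4,5,6,7,8,9,10]=4  [1,2,4,5,6,7,8,9,10]=12  [2,3,4,5,6,7,8,9,10]=12
  first=0(d) contributes 24
  first=1(e) contributes 16
|[w]| = 40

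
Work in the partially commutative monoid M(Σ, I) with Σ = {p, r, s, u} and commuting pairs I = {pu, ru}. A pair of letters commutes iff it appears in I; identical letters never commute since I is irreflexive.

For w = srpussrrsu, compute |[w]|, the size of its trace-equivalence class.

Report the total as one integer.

0(s) covers ∅
1(r) covers 0:s
2(p) covers 1:r
3(u) covers 0:s
4(s) covers 2:p, 3:u
5(s) covers 4:s
6(r) covers 5:s
7(r) covers 6:r
8(s) covers 7:r
9(u) covers 8:s
floor of heap: 0:s
completions by unplaced set U, small U first (add the entries for U minus each lowest piece of U):
  |U|=1: {9}:1
  |U|=2: {8,9}:1
  |U|=3: {7,8,9}:1
  |U|=4: {6,7,8,9}:1
  |U|=5: {5,6,7,8,9}:1
  |U|=6: {4,5,6,7,8,9}:1
  |U|=7: {2,4,5,6,7,8,9}:1  {3,4,5,6,7,8,9}:1
  |U|=8: {1,2,4,5,6,7,8,9}:1  {2,3,4,5,6,7,8,9}:2
  start at 0(s): 3

3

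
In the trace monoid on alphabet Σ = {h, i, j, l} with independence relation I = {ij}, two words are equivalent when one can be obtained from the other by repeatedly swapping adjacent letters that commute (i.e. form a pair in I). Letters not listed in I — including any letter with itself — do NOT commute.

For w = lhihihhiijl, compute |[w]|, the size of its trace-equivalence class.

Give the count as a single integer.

drop 0:l onto floor
drop 1:h onto {0:l}
drop 2:i onto {1:h}
drop 3:h onto {2:i}
drop 4:i onto {3:h}
drop 5:h onto {4:i}
drop 6:h onto {5:h}
drop 7:i onto {6:h}
drop 8:i onto {7:i}
drop 9:j onto {6:h}
drop 10:l onto {8:i, 9:j}
ground layer = {0:l}
drop-orders for the pieces not yet dropped (sum over which currently-grounded one goes next):
  1 to go: {10} 1
  2 to go: {8,10} 1  {9,10} 1
  3 to go: {7,8,10} 1  {8,9,10} 2
  4 to go: {7,8,9,10} 3
  5 to go: {6,7,8,9,10} 3
  6 to go: {5,6,7,8,9,10} 3
  7 to go: {4,5,6,7,8,9,10} 3
  8 to go: {3,4,5,6,7,8,9,10} 3
  9 to go: {2,3,4,5,6,7,8,9,10} 3
  if 0:l drops first: 3 orders

3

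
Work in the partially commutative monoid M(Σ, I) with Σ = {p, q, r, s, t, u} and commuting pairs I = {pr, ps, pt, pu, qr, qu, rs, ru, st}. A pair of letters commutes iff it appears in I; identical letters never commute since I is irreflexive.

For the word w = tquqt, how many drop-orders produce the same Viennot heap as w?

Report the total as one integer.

3

drop 0:t onto floor
drop 1:q onto {0:t}
drop 2:u onto {0:t}
drop 3:q onto {1:q}
drop 4:t onto {2:u, 3:q}
ground layer = {0:t}
drop-orders for the pieces not yet dropped (sum over which currently-grounded one goes next):
  1 to go: {4} 1
  2 to go: {2,4} 1  {3,4} 1
  3 to go: {1,3,4} 1  {2,3,4} 2
  if 0:t drops first: 3 orders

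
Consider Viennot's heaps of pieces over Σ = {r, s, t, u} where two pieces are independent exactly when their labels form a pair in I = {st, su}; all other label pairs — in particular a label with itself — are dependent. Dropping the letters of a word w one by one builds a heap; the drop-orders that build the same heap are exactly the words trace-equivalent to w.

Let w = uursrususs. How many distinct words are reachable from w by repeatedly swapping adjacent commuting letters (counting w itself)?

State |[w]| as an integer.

drop 0:u onto floor
drop 1:u onto {0:u}
drop 2:r onto {1:u}
drop 3:s onto {2:r}
drop 4:r onto {3:s}
drop 5:u onto {4:r}
drop 6:s onto {4:r}
drop 7:u onto {5:u}
drop 8:s onto {6:s}
drop 9:s onto {8:s}
ground layer = {0:u}
drop-orders for the pieces not yet dropped (sum over which currently-grounded one goes next):
  1 to go: {7} 1  {9} 1
  2 to go: {5,7} 1  {7,9} 2  {8,9} 1
  3 to go: {5,7,9} 3  {6,8,9} 1  {7,8,9} 3
  4 to go: {5,7,8,9} 6  {6,7,8,9} 4
  5 to go: {5,6,7,8,9} 10
  6 to go: {4,5,6,7,8,9} 10
  7 to go: {3,4,5,6,7,8,9} 10
  8 to go: {2,3,4,5,6,7,8,9} 10
  if 0:u drops first: 10 orders

10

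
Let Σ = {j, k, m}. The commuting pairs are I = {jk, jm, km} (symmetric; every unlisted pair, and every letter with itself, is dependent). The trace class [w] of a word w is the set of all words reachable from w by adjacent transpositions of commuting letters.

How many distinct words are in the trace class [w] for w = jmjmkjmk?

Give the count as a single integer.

drop 0:j onto floor
drop 1:m onto floor
drop 2:j onto {0:j}
drop 3:m onto {1:m}
drop 4:k onto floor
drop 5:j onto {2:j}
drop 6:m onto {3:m}
drop 7:k onto {4:k}
ground layer = {0:j, 1:m, 4:k}
drop-orders for the pieces not yet dropped (sum over which currently-grounded one goes next):
  1 to go: {5} 1  {6} 1  {7} 1
  2 to go: {2,5} 1  {3,6} 1  {4,7} 1  {5,6} 2  {5,7} 2  {6,7} 2
  3 to go: {0,2,5} 1  {1,3,6} 1  {2,5,6} 3  {2,5,7} 3  {3,5,6} 3  {3,6,7} 3  {4,5,7} 3  {4,6,7} 3  {5,6,7} 6
  4 to go: {0,2,5,6} 4  {0,2,5,7} 4  {1,3,5,6} 4  {1,3,6,7} 4  {2,3,5,6} 6  {2,4,5,7} 6  {2,5,6,7} 12  {3,4,6,7} 6  {3,5,6,7} 12  {4,5,6,7} 12
  5 to go: {0,2,3,5,6} 10  {0,2,4,5,7} 10  {0,2,5,6,7} 20  {1,2,3,5,6} 10  {1,3,4,6,7} 10  {1,3,5,6,7} 20  {2,3,5,6,7} 30  {2,4,5,6,7} 30  {3,4,5,6,7} 30
  6 to go: {0,1,2,3,5,6} 20  {0,2,3,5,6,7} 60  {0,2,4,5,6,7} 60  {1,2,3,5,6,7} 60  {1,3,4,5,6,7} 60  {2,3,4,5,6,7} 90
  if 0:j drops first: 210 orders
  if 1:m drops first: 210 orders
  if 4:k drops first: 140 orders
heap linearizations: 560

560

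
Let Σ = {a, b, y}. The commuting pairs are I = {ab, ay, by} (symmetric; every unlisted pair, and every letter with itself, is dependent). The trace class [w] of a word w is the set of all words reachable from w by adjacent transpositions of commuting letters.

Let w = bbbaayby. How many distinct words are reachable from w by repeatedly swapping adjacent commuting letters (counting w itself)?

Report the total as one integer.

piece 0:b — minimal
piece 1:b rests on {0:b}
piece 2:b rests on {1:b}
piece 3:a — minimal
piece 4:a rests on {3:a}
piece 5:y — minimal
piece 6:b rests on {2:b}
piece 7:y rests on {5:y}
minimal pieces: {0:b, 3:a, 5:y}
ways to finish when only these pieces remain (= sum over removing one remaining piece with nothing left below it):
  1 left: {4}→1  {6}→1  {7}→1
  2 left: {2,6}→1  {3,4}→1  {4,6}→2  {4,7}→2  {5,7}→1  {6,7}→2
  3 left: {1,2,6}→1  {2,4,6}→3  {2,6,7}→3  {3,4,6}→3  {3,4,7}→3  {4,5,7}→3  {4,6,7}→6  {5,6,7}→3
  4 left: {0,1,2,6}→1  {1,2,4,6}→4  {1,2,6,7}→4  {2,3,4,6}→6  {2,4,6,7}→12  {2,5,6,7}→6  {3,4,5,7}→6  {3,4,6,7}→12  {4,5,6,7}→12
  5 left: {0,1,2,4,6}→5  {0,1,2,6,7}→5  {1,2,3,4,6}→10  {1,2,4,6,7}→20  {1,2,5,6,7}→10  {2,3,4,6,7}→30  {2,4,5,6,7}→30  {3,4,5,6,7}→30
  6 left: {0,1,2,3,4,6}→15  {0,1,2,4,6,7}→30  {0,1,2,5,6,7}→15  {1,2,3,4,6,7}→60  {1,2,4,5,6,7}→60  {2,3,4,5,6,7}→90
  placing 0:b first → 210 extensions
  placing 3:a first → 105 extensions
  placing 5:y first → 105 extensions
total linear extensions = 420

420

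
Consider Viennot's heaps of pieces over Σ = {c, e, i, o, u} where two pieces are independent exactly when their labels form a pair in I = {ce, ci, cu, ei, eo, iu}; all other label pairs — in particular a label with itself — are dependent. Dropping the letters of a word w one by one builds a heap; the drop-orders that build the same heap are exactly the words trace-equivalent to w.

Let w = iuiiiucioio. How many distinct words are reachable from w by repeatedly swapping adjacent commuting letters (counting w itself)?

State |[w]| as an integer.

168

drop 0:i onto floor
drop 1:u onto floor
drop 2:i onto {0:i}
drop 3:i onto {2:i}
drop 4:i onto {3:i}
drop 5:u onto {1:u}
drop 6:c onto floor
drop 7:i onto {4:i}
drop 8:o onto {5:u, 6:c, 7:i}
drop 9:i onto {8:o}
drop 10:o onto {9:i}
ground layer = {0:i, 1:u, 6:c}
drop-orders for the pieces not yet dropped (sum over which currently-grounded one goes next):
  1 to go: {10} 1
  2 to go: {9,10} 1
  3 to go: {8,9,10} 1
  4 to go: {5,8,9,10} 1  {6,8,9,10} 1  {7,8,9,10} 1
  5 to go: {1,5,8,9,10} 1  {4,7,8,9,10} 1  {5,6,8,9,10} 2  {5,7,8,9,10} 2  {6,7,8,9,10} 2
  6 to go: {1,5,6,8,9,10} 3  {1,5,7,8,9,10} 3  {3,4,7,8,9,10} 1  {4,5,7,8,9,10} 3  {4,6,7,8,9,10} 3  {5,6,7,8,9,10} 6
  7 to go: {1,4,5,7,8,9,10} 6  {1,5,6,7,8,9,10} 12  {2,3,4,7,8,9,10} 1  {3,4,5,7,8,9,10} 4  {3,4,6,7,8,9,10} 4  {4,5,6,7,8,9,10} 12
  8 to go: {0,2,3,4,7,8,9,10} 1  {1,3,4,5,7,8,9,10} 10  {1,4,5,6,7,8,9,10} 30  {2,3,4,5,7,8,9,10} 5  {2,3,4,6,7,8,9,10} 5  {3,4,5,6,7,8,9,10} 20
  9 to go: {0,2,3,4,5,7,8,9,10} 6  {0,2,3,4,6,7,8,9,10} 6  {1,2,3,4,5,7,8,9,10} 15  {1,3,4,5,6,7,8,9,10} 60  {2,3,4,5,6,7,8,9,10} 30
  if 0:i drops first: 105 orders
  if 1:u drops first: 42 orders
  if 6:c drops first: 21 orders
heap linearizations: 168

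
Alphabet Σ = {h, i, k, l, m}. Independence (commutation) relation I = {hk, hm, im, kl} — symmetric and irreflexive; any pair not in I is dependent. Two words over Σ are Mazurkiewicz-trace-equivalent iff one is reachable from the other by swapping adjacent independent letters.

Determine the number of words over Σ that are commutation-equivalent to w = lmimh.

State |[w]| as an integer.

#0=l has no predecessor
#1=m depends on [0:l]
#2=i depends on [0:l]
#3=m depends on [1:m]
#4=h depends on [2:i]
sources: [0:l]
N(rest) = Σ N(rest − s) over sources s of rest; N(one piece) = 1:
  size 1 → [3]=1  [4]=1
  size 2 → [1,3]=1  [2,4]=1  [3,4]=2
  size 3 → [1,3,4]=3  [2,3,4]=3
  first=0(l) contributes 6

6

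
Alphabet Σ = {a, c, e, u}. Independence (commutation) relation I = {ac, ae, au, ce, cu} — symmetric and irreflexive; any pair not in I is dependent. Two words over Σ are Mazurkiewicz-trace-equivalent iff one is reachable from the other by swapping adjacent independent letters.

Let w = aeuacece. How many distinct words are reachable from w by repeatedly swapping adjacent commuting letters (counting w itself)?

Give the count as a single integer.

420

piece 0:a — minimal
piece 1:e — minimal
piece 2:u rests on {1:e}
piece 3:a rests on {0:a}
piece 4:c — minimal
piece 5:e rests on {2:u}
piece 6:c rests on {4:c}
piece 7:e rests on {5:e}
minimal pieces: {0:a, 1:e, 4:c}
ways to finish when only these pieces remain (= sum over removing one remaining piece with nothing left below it):
  1 left: {3}→1  {6}→1  {7}→1
  2 left: {0,3}→1  {3,6}→2  {3,7}→2  {4,6}→1  {5,7}→1  {6,7}→2
  3 left: {0,3,6}→3  {0,3,7}→3  {2,5,7}→1  {3,4,6}→3  {3,5,7}→3  {3,6,7}→6  {4,6,7}→3  {5,6,7}→3
  4 left: {0,3,4,6}→6  {0,3,5,7}→6  {0,3,6,7}→12  {1,2,5,7}→1  {2,3,5,7}→4  {2,5,6,7}→4  {3,4,6,7}→12  {3,5,6,7}→12  {4,5,6,7}→6
  5 left: {0,2,3,5,7}→10  {0,3,4,6,7}→30  {0,3,5,6,7}→30  {1,2,3,5,7}→5  {1,2,5,6,7}→5  {2,3,5,6,7}→20  {2,4,5,6,7}→10  {3,4,5,6,7}→30
  6 left: {0,1,2,3,5,7}→15  {0,2,3,5,6,7}→60  {0,3,4,5,6,7}→90  {1,2,3,5,6,7}→30  {1,2,4,5,6,7}→15  {2,3,4,5,6,7}→60
  placing 0:a first → 105 extensions
  placing 1:e first → 210 extensions
  placing 4:c first → 105 extensions
total linear extensions = 420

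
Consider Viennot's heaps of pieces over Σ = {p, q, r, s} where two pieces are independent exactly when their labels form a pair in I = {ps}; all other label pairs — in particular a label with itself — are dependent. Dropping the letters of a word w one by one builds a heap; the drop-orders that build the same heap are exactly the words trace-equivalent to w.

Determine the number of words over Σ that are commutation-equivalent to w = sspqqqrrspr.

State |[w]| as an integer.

6

0(s) covers ∅
1(s) covers 0:s
2(p) covers ∅
3(q) covers 1:s, 2:p
4(q) covers 3:q
5(q) covers 4:q
6(r) covers 5:q
7(r) covers 6:r
8(s) covers 7:r
9(p) covers 7:r
10(r) covers 8:s, 9:p
floor of heap: 0:s, 2:p
completions by unplaced set U, small U first (add the entries for U minus each lowest piece of U):
  |U|=1: {10}:1
  |U|=2: {8,10}:1  {9,10}:1
  |U|=3: {8,9,10}:2
  |U|=4: {7,8,9,10}:2
  |U|=5: {6,7,8,9,10}:2
  |U|=6: {5,6,7,8,9,10}:2
  |U|=7: {4,5,6,7,8,9,10}:2
  |U|=8: {3,4,5,6,7,8,9,10}:2
  |U|=9: {1,3,4,5,6,7,8,9,10}:2  {2,3,4,5,6,7,8,9,10}:2
  start at 0(s): 4
  start at 2(p): 2
sum over floor = 6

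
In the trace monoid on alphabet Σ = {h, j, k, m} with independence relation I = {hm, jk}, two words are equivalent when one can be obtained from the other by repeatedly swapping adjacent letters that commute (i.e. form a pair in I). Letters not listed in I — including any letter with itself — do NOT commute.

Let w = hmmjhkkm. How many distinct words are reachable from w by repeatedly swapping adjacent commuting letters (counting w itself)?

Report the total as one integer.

3

piece 0:h — minimal
piece 1:m — minimal
piece 2:m rests on {1:m}
piece 3:j rests on {0:h, 2:m}
piece 4:h rests on {3:j}
piece 5:k rests on {4:h}
piece 6:k rests on {5:k}
piece 7:m rests on {6:k}
minimal pieces: {0:h, 1:m}
ways to finish when only these pieces remain (= sum over removing one remaining piece with nothing left below it):
  1 left: {7}→1
  2 left: {6,7}→1
  3 left: {5,6,7}→1
  4 left: {4,5,6,7}→1
  5 left: {3,4,5,6,7}→1
  6 left: {0,3,4,5,6,7}→1  {2,3,4,5,6,7}→1
  placing 0:h first → 1 extensions
  placing 1:m first → 2 extensions
total linear extensions = 3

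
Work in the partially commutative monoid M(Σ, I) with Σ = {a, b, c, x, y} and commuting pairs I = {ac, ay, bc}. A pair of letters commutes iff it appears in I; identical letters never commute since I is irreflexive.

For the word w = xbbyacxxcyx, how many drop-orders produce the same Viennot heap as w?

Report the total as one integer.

3

drop 0:x onto floor
drop 1:b onto {0:x}
drop 2:b onto {1:b}
drop 3:y onto {2:b}
drop 4:a onto {2:b}
drop 5:c onto {3:y}
drop 6:x onto {4:a, 5:c}
drop 7:x onto {6:x}
drop 8:c onto {7:x}
drop 9:y onto {8:c}
drop 10:x onto {9:y}
ground layer = {0:x}
drop-orders for the pieces not yet dropped (sum over which currently-grounded one goes next):
  1 to go: {10} 1
  2 to go: {9,10} 1
  3 to go: {8,9,10} 1
  4 to go: {7,8,9,10} 1
  5 to go: {6,7,8,9,10} 1
  6 to go: {4,6,7,8,9,10} 1  {5,6,7,8,9,10} 1
  7 to go: {3,5,6,7,8,9,10} 1  {4,5,6,7,8,9,10} 2
  8 to go: {3,4,5,6,7,8,9,10} 3
  9 to go: {2,3,4,5,6,7,8,9,10} 3
  if 0:x drops first: 3 orders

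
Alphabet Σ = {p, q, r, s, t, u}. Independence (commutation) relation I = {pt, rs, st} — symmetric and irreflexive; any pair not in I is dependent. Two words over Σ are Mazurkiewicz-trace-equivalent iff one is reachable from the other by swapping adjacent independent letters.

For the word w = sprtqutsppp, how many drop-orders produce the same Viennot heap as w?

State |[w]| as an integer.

#0=s has no predecessor
#1=p depends on [0:s]
#2=r depends on [1:p]
#3=t depends on [2:r]
#4=q depends on [3:t]
#5=u depends on [4:q]
#6=t depends on [5:u]
#7=s depends on [5:u]
#8=p depends on [7:s]
#9=p depends on [8:p]
#10=p depends on [9:p]
sources: [0:s]
N(rest) = Σ N(rest − s) over sources s of rest; N(one piece) = 1:
  size 1 → [6]=1  [10]=1
  size 2 → [6,10]=2  [9,10]=1
  size 3 → [6,9,10]=3  [8,9,10]=1
  size 4 → [6,8,9,10]=4  [7,8,9,10]=1
  size 5 → [6,7,8,9,10]=5
  size 6 → [5,6,7,8,9,10]=5
  size 7 → [4,5,6,7,8,9,10]=5
  size 8 → [3,4,5,6,7,8,9,10]=5
  size 9 → [2,3,4,5,6,7,8,9,10]=5
  first=0(s) contributes 5

5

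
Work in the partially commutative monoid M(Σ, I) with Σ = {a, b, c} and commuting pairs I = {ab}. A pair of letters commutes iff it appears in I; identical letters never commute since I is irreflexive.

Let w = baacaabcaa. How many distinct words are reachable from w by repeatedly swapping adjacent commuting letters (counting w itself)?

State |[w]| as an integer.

#0=b has no predecessor
#1=a has no predecessor
#2=a depends on [1:a]
#3=c depends on [0:b, 2:a]
#4=a depends on [3:c]
#5=a depends on [4:a]
#6=b depends on [3:c]
#7=c depends on [5:a, 6:b]
#8=a depends on [7:c]
#9=a depends on [8:a]
sources: [0:b, 1:a]
N(rest) = Σ N(rest − s) over sources s of rest; N(one piece) = 1:
  size 1 → [9]=1
  size 2 → [8,9]=1
  size 3 → [7,8,9]=1
  size 4 → [5,7,8,9]=1  [6,7,8,9]=1
  size 5 → [4,5,7,8,9]=1  [5,6,7,8,9]=2
  size 6 → [4,5,6,7,8,9]=3
  size 7 → [3,4,5,6,7,8,9]=3
  size 8 → [0,3,4,5,6,7,8,9]=3  [2,3,4,5,6,7,8,9]=3
  first=0(b) contributes 3
  first=1(a) contributes 6
|[w]| = 9

9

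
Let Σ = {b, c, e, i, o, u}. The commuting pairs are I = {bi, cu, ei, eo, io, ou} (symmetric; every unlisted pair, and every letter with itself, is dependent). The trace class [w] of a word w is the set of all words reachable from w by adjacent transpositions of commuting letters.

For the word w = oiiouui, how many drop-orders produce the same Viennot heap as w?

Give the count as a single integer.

piece 0:o — minimal
piece 1:i — minimal
piece 2:i rests on {1:i}
piece 3:o rests on {0:o}
piece 4:u rests on {2:i}
piece 5:u rests on {4:u}
piece 6:i rests on {5:u}
minimal pieces: {0:o, 1:i}
ways to finish when only these pieces remain (= sum over removing one remaining piece with nothing left below it):
  1 left: {3}→1  {6}→1
  2 left: {0,3}→1  {3,6}→2  {5,6}→1
  3 left: {0,3,6}→3  {3,5,6}→3  {4,5,6}→1
  4 left: {0,3,5,6}→6  {2,4,5,6}→1  {3,4,5,6}→4
  5 left: {0,3,4,5,6}→10  {1,2,4,5,6}→1  {2,3,4,5,6}→5
  placing 0:o first → 6 extensions
  placing 1:i first → 15 extensions
total linear extensions = 21

21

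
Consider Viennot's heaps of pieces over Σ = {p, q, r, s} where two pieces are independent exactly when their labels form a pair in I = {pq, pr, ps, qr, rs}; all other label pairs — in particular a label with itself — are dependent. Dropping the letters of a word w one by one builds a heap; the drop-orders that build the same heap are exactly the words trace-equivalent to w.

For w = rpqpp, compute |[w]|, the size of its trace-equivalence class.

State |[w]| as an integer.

drop 0:r onto floor
drop 1:p onto floor
drop 2:q onto floor
drop 3:p onto {1:p}
drop 4:p onto {3:p}
ground layer = {0:r, 1:p, 2:q}
drop-orders for the pieces not yet dropped (sum over which currently-grounded one goes next):
  1 to go: {0} 1  {2} 1  {4} 1
  2 to go: {0,2} 2  {0,4} 2  {2,4} 2  {3,4} 1
  3 to go: {0,2,4} 6  {0,3,4} 3  {1,3,4} 1  {2,3,4} 3
  if 0:r drops first: 4 orders
  if 1:p drops first: 12 orders
  if 2:q drops first: 4 orders
heap linearizations: 20

20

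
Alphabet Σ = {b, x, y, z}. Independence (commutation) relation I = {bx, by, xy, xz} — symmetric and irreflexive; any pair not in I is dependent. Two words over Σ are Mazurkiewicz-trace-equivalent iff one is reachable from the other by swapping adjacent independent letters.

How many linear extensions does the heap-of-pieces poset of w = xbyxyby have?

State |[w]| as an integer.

210

0(x) covers ∅
1(b) covers ∅
2(y) covers ∅
3(x) covers 0:x
4(y) covers 2:y
5(b) covers 1:b
6(y) covers 4:y
floor of heap: 0:x, 1:b, 2:y
completions by unplaced set U, small U first (add the entries for U minus each lowest piece of U):
  |U|=1: {3}:1  {5}:1  {6}:1
  |U|=2: {0,3}:1  {1,5}:1  {3,5}:2  {3,6}:2  {4,6}:1  {5,6}:2
  |U|=3: {0,3,5}:3  {0,3,6}:3  {1,3,5}:3  {1,5,6}:3  {2,4,6}:1  {3,4,6}:3  {3,5,6}:6  {4,5,6}:3
  |U|=4: {0,1,3,5}:6  {0,3,4,6}:6  {0,3,5,6}:12  {1,3,5,6}:12  {1,4,5,6}:6  {2,3,4,6}:4  {2,4,5,6}:4  {3,4,5,6}:12
  |U|=5: {0,1,3,5,6}:30  {0,2,3,4,6}:10  {0,3,4,5,6}:30  {1,2,4,5,6}:10  {1,3,4,5,6}:30  {2,3,4,5,6}:20
  start at 0(x): 60
  start at 1(b): 60
  start at 2(y): 90
sum over floor = 210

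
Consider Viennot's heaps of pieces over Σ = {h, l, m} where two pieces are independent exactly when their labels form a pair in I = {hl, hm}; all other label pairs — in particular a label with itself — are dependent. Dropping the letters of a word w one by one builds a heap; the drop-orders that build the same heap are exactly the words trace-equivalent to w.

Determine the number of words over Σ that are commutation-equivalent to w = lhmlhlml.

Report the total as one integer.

0(l) covers ∅
1(h) covers ∅
2(m) covers 0:l
3(l) covers 2:m
4(h) covers 1:h
5(l) covers 3:l
6(m) covers 5:l
7(l) covers 6:m
floor of heap: 0:l, 1:h
completions by unplaced set U, small U first (add the entries for U minus each lowest piece of U):
  |U|=1: {4}:1  {7}:1
  |U|=2: {1,4}:1  {4,7}:2  {6,7}:1
  |U|=3: {1,4,7}:3  {4,6,7}:3  {5,6,7}:1
  |U|=4: {1,4,6,7}:6  {3,5,6,7}:1  {4,5,6,7}:4
  |U|=5: {1,4,5,6,7}:10  {2,3,5,6,7}:1  {3,4,5,6,7}:5
  |U|=6: {0,2,3,5,6,7}:1  {1,3,4,5,6,7}:15  {2,3,4,5,6,7}:6
  start at 0(l): 21
  start at 1(h): 7
sum over floor = 28

28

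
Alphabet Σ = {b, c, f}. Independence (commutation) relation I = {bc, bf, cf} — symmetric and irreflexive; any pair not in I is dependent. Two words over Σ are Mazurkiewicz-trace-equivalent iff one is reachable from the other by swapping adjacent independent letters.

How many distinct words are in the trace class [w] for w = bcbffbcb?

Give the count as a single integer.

#0=b has no predecessor
#1=c has no predecessor
#2=b depends on [0:b]
#3=f has no predecessor
#4=f depends on [3:f]
#5=b depends on [2:b]
#6=c depends on [1:c]
#7=b depends on [5:b]
sources: [0:b, 1:c, 3:f]
N(rest) = Σ N(rest − s) over sources s of rest; N(one piece) = 1:
  size 1 → [4]=1  [6]=1  [7]=1
  size 2 → [1,6]=1  [3,4]=1  [4,6]=2  [4,7]=2  [5,7]=1  [6,7]=2
  size 3 → [1,4,6]=3  [1,6,7]=3  [2,5,7]=1  [3,4,6]=3  [3,4,7]=3  [4,5,7]=3  [4,6,7]=6  [5,6,7]=3
  size 4 → [0,2,5,7]=1  [1,3,4,6]=6  [1,4,6,7]=12  [1,5,6,7]=6  [2,4,5,7]=4  [2,5,6,7]=4  [3,4,5,7]=6  [3,4,6,7]=12  [4,5,6,7]=12
  size 5 → [0,2,4,5,7]=5  [0,2,5,6,7]=5  [1,2,5,6,7]=10  [1,3,4,6,7]=30  [1,4,5,6,7]=30  [2,3,4,5,7]=10  [2,4,5,6,7]=20  [3,4,5,6,7]=30
  size 6 → [0,1,2,5,6,7]=15  [0,2,3,4,5,7]=15  [0,2,4,5,6,7]=30  [1,2,4,5,6,7]=60  [1,3,4,5,6,7]=90  [2,3,4,5,6,7]=60
  first=0(b) contributes 210
  first=1(c) contributes 105
  first=3(f) contributes 105
|[w]| = 420

420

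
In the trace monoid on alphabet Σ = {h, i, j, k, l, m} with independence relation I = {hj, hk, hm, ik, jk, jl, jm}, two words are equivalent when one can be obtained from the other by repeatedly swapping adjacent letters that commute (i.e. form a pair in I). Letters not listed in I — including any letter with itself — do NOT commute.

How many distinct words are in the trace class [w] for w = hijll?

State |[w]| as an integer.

3

drop 0:h onto floor
drop 1:i onto {0:h}
drop 2:j onto {1:i}
drop 3:l onto {1:i}
drop 4:l onto {3:l}
ground layer = {0:h}
drop-orders for the pieces not yet dropped (sum over which currently-grounded one goes next):
  1 to go: {2} 1  {4} 1
  2 to go: {2,4} 2  {3,4} 1
  3 to go: {2,3,4} 3
  if 0:h drops first: 3 orders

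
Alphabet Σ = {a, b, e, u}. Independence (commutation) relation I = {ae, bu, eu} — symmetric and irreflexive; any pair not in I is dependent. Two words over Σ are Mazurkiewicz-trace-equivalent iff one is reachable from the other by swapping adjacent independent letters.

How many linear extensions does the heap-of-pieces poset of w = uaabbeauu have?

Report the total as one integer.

piece 0:u — minimal
piece 1:a rests on {0:u}
piece 2:a rests on {1:a}
piece 3:b rests on {2:a}
piece 4:b rests on {3:b}
piece 5:e rests on {4:b}
piece 6:a rests on {4:b}
piece 7:u rests on {6:a}
piece 8:u rests on {7:u}
minimal pieces: {0:u}
ways to finish when only these pieces remain (= sum over removing one remaining piece with nothing left below it):
  1 left: {5}→1  {8}→1
  2 left: {5,8}→2  {7,8}→1
  3 left: {5,7,8}→3  {6,7,8}→1
  4 left: {5,6,7,8}→4
  5 left: {4,5,6,7,8}→4
  6 left: {3,4,5,6,7,8}→4
  7 left: {2,3,4,5,6,7,8}→4
  placing 0:u first → 4 extensions

4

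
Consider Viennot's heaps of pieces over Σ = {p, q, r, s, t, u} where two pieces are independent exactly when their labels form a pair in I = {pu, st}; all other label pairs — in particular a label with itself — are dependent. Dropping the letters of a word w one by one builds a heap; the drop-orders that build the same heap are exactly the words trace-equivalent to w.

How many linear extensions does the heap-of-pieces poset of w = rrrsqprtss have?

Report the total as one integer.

0(r) covers ∅
1(r) covers 0:r
2(r) covers 1:r
3(s) covers 2:r
4(q) covers 3:s
5(p) covers 4:q
6(r) covers 5:p
7(t) covers 6:r
8(s) covers 6:r
9(s) covers 8:s
floor of heap: 0:r
completions by unplaced set U, small U first (add the entries for U minus each lowest piece of U):
  |U|=1: {7}:1  {9}:1
  |U|=2: {7,9}:2  {8,9}:1
  |U|=3: {7,8,9}:3
  |U|=4: {6,7,8,9}:3
  |U|=5: {5,6,7,8,9}:3
  |U|=6: {4,5,6,7,8,9}:3
  |U|=7: {3,4,5,6,7,8,9}:3
  |U|=8: {2,3,4,5,6,7,8,9}:3
  start at 0(r): 3

3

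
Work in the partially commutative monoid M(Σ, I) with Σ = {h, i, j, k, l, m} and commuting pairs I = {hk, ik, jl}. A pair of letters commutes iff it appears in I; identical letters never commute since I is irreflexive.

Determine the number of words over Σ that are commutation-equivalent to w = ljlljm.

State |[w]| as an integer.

10

piece 0:l — minimal
piece 1:j — minimal
piece 2:l rests on {0:l}
piece 3:l rests on {2:l}
piece 4:j rests on {1:j}
piece 5:m rests on {3:l, 4:j}
minimal pieces: {0:l, 1:j}
ways to finish when only these pieces remain (= sum over removing one remaining piece with nothing left below it):
  1 left: {5}→1
  2 left: {3,5}→1  {4,5}→1
  3 left: {1,4,5}→1  {2,3,5}→1  {3,4,5}→2
  4 left: {0,2,3,5}→1  {1,3,4,5}→3  {2,3,4,5}→3
  placing 0:l first → 6 extensions
  placing 1:j first → 4 extensions
total linear extensions = 10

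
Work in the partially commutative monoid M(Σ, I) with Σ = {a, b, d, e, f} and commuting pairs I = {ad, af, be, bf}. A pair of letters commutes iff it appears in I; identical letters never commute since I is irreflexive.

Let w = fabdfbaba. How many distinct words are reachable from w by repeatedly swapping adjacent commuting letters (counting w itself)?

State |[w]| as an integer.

15

drop 0:f onto floor
drop 1:a onto floor
drop 2:b onto {1:a}
drop 3:d onto {0:f, 2:b}
drop 4:f onto {3:d}
drop 5:b onto {3:d}
drop 6:a onto {5:b}
drop 7:b onto {6:a}
drop 8:a onto {7:b}
ground layer = {0:f, 1:a}
drop-orders for the pieces not yet dropped (sum over which currently-grounded one goes next):
  1 to go: {4} 1  {8} 1
  2 to go: {4,8} 2  {7,8} 1
  3 to go: {4,7,8} 3  {6,7,8} 1
  4 to go: {4,6,7,8} 4  {5,6,7,8} 1
  5 to go: {4,5,6,7,8} 5
  6 to go: {3,4,5,6,7,8} 5
  7 to go: {0,3,4,5,6,7,8} 5  {2,3,4,5,6,7,8} 5
  if 0:f drops first: 5 orders
  if 1:a drops first: 10 orders
heap linearizations: 15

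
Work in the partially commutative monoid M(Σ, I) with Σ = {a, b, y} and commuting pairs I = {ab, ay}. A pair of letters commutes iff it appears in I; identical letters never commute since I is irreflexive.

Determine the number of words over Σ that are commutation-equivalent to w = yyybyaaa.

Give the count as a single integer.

56

drop 0:y onto floor
drop 1:y onto {0:y}
drop 2:y onto {1:y}
drop 3:b onto {2:y}
drop 4:y onto {3:b}
drop 5:a onto floor
drop 6:a onto {5:a}
drop 7:a onto {6:a}
ground layer = {0:y, 5:a}
drop-orders for the pieces not yet dropped (sum over which currently-grounded one goes next):
  1 to go: {4} 1  {7} 1
  2 to go: {3,4} 1  {4,7} 2  {6,7} 1
  3 to go: {2,3,4} 1  {3,4,7} 3  {4,6,7} 3  {5,6,7} 1
  4 to go: {1,2,3,4} 1  {2,3,4,7} 4  {3,4,6,7} 6  {4,5,6,7} 4
  5 to go: {0,1,2,3,4} 1  {1,2,3,4,7} 5  {2,3,4,6,7} 10  {3,4,5,6,7} 10
  6 to go: {0,1,2,3,4,7} 6  {1,2,3,4,6,7} 15  {2,3,4,5,6,7} 20
  if 0:y drops first: 35 orders
  if 5:a drops first: 21 orders
heap linearizations: 56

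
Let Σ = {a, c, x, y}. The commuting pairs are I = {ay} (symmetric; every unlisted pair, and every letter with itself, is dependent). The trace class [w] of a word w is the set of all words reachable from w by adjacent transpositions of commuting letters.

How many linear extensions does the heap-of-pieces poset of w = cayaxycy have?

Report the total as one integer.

3

drop 0:c onto floor
drop 1:a onto {0:c}
drop 2:y onto {0:c}
drop 3:a onto {1:a}
drop 4:x onto {2:y, 3:a}
drop 5:y onto {4:x}
drop 6:c onto {5:y}
drop 7:y onto {6:c}
ground layer = {0:c}
drop-orders for the pieces not yet dropped (sum over which currently-grounded one goes next):
  1 to go: {7} 1
  2 to go: {6,7} 1
  3 to go: {5,6,7} 1
  4 to go: {4,5,6,7} 1
  5 to go: {2,4,5,6,7} 1  {3,4,5,6,7} 1
  6 to go: {1,3,4,5,6,7} 1  {2,3,4,5,6,7} 2
  if 0:c drops first: 3 orders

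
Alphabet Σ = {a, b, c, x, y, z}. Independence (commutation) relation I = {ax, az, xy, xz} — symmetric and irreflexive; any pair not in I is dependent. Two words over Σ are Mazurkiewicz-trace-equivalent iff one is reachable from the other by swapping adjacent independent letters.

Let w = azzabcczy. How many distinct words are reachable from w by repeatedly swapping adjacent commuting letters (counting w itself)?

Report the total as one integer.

drop 0:a onto floor
drop 1:z onto floor
drop 2:z onto {1:z}
drop 3:a onto {0:a}
drop 4:b onto {2:z, 3:a}
drop 5:c onto {4:b}
drop 6:c onto {5:c}
drop 7:z onto {6:c}
drop 8:y onto {7:z}
ground layer = {0:a, 1:z}
drop-orders for the pieces not yet dropped (sum over which currently-grounded one goes next):
  1 to go: {8} 1
  2 to go: {7,8} 1
  3 to go: {6,7,8} 1
  4 to go: {5,6,7,8} 1
  5 to go: {4,5,6,7,8} 1
  6 to go: {2,4,5,6,7,8} 1  {3,4,5,6,7,8} 1
  7 to go: {0,3,4,5,6,7,8} 1  {1,2,4,5,6,7,8} 1  {2,3,4,5,6,7,8} 2
  if 0:a drops first: 3 orders
  if 1:z drops first: 3 orders
heap linearizations: 6

6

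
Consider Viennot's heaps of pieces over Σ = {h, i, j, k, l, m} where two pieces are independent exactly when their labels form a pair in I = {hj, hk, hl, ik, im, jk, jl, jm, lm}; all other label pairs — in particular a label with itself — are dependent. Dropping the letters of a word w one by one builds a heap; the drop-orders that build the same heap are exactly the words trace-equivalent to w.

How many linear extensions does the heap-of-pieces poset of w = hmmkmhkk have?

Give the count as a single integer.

drop 0:h onto floor
drop 1:m onto {0:h}
drop 2:m onto {1:m}
drop 3:k onto {2:m}
drop 4:m onto {3:k}
drop 5:h onto {4:m}
drop 6:k onto {4:m}
drop 7:k onto {6:k}
ground layer = {0:h}
drop-orders for the pieces not yet dropped (sum over which currently-grounded one goes next):
  1 to go: {5} 1  {7} 1
  2 to go: {5,7} 2  {6,7} 1
  3 to go: {5,6,7} 3
  4 to go: {4,5,6,7} 3
  5 to go: {3,4,5,6,7} 3
  6 to go: {2,3,4,5,6,7} 3
  if 0:h drops first: 3 orders

3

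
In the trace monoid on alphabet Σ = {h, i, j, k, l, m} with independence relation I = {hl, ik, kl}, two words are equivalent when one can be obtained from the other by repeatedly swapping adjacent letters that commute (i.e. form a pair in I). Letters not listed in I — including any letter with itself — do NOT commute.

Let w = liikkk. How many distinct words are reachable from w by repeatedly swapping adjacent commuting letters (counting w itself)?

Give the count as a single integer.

drop 0:l onto floor
drop 1:i onto {0:l}
drop 2:i onto {1:i}
drop 3:k onto floor
drop 4:k onto {3:k}
drop 5:k onto {4:k}
ground layer = {0:l, 3:k}
drop-orders for the pieces not yet dropped (sum over which currently-grounded one goes next):
  1 to go: {2} 1  {5} 1
  2 to go: {1,2} 1  {2,5} 2  {4,5} 1
  3 to go: {0,1,2} 1  {1,2,5} 3  {2,4,5} 3  {3,4,5} 1
  4 to go: {0,1,2,5} 4  {1,2,4,5} 6  {2,3,4,5} 4
  if 0:l drops first: 10 orders
  if 3:k drops first: 10 orders
heap linearizations: 20

20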